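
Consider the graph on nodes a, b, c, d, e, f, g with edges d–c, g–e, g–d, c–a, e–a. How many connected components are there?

3

b is isolated — a component by itself.
f is isolated — a component by itself.
Starting from a we can reach a, c, d, e, g. That is one component of size 5.
Total: 3 components.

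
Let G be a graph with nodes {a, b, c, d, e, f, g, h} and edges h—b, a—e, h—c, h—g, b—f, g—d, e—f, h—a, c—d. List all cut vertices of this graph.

Removing h increases the component count from 1 to 2, so h is a cut vertex.
By contrast removing e leaves 1 component; it is not a cut vertex. No other vertex is a cut vertex either.

h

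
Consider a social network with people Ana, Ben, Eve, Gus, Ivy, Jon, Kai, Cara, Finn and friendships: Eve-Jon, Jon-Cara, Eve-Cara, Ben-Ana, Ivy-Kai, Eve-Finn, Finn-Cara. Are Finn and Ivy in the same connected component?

No

The component containing Finn is {Eve, Jon, Cara, Finn}, and Ivy is not in it.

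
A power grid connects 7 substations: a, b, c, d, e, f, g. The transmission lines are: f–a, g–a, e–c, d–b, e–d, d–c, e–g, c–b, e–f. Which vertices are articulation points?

Removing e increases the component count from 1 to 2, so e is a cut vertex.
By contrast removing f leaves 1 component; it is not a cut vertex. No other vertex is a cut vertex either.

e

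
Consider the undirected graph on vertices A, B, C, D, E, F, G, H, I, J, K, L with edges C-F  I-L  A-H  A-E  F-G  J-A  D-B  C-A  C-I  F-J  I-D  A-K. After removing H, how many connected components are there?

1

With H gone, the remaining components are: {A, B, C, D, E, F, G, I, J, K, L}.
That is 1 component.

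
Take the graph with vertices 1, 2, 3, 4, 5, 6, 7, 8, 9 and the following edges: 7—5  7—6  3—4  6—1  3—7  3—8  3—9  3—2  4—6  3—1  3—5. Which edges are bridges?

2-3, 3-8, 3-9

The edges on the cycle 3-7-5-3 are not bridges since each lies on that cycle.
But removing 9—3 disconnects 9 from 3; removing 3—2 disconnects 3 from 2; removing 8—3 disconnects 8 from 3 — these are bridges.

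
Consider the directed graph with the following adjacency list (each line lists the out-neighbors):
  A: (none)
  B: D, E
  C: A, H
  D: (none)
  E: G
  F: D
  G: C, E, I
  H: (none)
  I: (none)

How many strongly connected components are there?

{E, G} are all mutually reachable — one SCC of size 2.
{C} is an SCC by itself.
{A} is an SCC by itself.
{B} is an SCC by itself.
{H} is an SCC by itself.
(and 3 more singleton SCCs)
That gives 8 strongly connected components.

8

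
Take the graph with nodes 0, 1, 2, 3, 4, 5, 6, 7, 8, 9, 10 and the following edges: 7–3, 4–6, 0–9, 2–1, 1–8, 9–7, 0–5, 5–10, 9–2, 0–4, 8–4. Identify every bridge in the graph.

0-5, 10-5, 3-7, 4-6, 7-9

The edges on the cycle 0-9-2-1-8-4-0 are not bridges since each lies on that cycle.
But removing 9–7 disconnects 9 from 7; removing 0–5 disconnects 0 from 5; removing 7–3 disconnects 7 from 3; removing 10–5 disconnects 10 from 5 — these are bridges.
In total 5 edges are bridges.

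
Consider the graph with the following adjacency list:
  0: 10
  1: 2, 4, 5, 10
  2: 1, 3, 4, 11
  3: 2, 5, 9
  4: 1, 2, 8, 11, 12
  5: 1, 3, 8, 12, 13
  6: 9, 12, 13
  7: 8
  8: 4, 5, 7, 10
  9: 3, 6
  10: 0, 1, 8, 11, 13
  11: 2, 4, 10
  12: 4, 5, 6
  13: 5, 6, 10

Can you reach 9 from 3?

From 3 we can reach 0, 1, 2, 3, 4, 5, 6, 7, 8, 9, 10, 11, 12, 13, which includes 9.

Yes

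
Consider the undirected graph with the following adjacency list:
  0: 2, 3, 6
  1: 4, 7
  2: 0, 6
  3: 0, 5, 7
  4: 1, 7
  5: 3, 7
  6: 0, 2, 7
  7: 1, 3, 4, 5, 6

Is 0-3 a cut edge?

After removing 0-3, the path 0-6-7-3 still connects them, so the edge is not a bridge.

No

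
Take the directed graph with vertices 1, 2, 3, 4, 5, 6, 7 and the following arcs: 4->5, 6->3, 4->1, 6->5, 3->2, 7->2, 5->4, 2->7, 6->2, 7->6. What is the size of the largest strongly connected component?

4

{2, 3, 6, 7} are all mutually reachable — one SCC of size 4.
{4, 5} are all mutually reachable — one SCC of size 2.
{1} is an SCC by itself.
The largest has 4 vertices.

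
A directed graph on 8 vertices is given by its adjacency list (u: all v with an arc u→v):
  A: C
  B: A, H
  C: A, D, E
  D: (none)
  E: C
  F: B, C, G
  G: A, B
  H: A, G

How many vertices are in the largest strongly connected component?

3

{B, G, H} are all mutually reachable — one SCC of size 3.
{A, C, E} are all mutually reachable — one SCC of size 3.
{D} is an SCC by itself.
{F} is an SCC by itself.
The largest has 3 vertices.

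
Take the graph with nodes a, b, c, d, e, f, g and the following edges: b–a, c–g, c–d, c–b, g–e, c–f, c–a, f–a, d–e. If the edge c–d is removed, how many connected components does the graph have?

1

c and d are still connected via c-g-e-d, so the component count stays at 1.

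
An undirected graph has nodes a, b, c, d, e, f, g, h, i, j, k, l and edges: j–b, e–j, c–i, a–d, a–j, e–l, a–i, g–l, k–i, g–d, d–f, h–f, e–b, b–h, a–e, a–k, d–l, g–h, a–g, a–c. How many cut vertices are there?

Removing a increases the component count from 1 to 2, so a is a cut vertex.
By contrast removing b leaves 1 component; it is not a cut vertex. No other vertex is a cut vertex either.

1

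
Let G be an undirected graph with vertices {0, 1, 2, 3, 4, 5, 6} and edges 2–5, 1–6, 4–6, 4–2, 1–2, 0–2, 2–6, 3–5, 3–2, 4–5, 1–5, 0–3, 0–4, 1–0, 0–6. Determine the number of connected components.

Starting from 0 we can reach 0, 1, 2, 3, 4, 5, 6. That is one component of size 7.
Total: 1 component.

1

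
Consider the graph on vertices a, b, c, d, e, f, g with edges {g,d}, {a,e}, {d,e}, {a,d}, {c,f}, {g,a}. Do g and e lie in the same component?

Yes

From g we can reach a, d, e, g, which includes e.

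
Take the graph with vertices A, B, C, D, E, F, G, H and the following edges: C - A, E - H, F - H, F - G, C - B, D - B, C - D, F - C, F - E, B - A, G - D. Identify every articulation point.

Removing F increases the component count from 1 to 2, so F is a cut vertex.
By contrast removing D leaves 1 component; it is not a cut vertex. No other vertex is a cut vertex either.

F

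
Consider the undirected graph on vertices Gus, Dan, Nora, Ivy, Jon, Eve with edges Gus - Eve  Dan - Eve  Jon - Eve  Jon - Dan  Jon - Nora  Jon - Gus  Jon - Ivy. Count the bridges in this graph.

The edges on the cycle Jon-Gus-Eve-Dan-Jon are not bridges since each lies on that cycle.
But removing Ivy - Jon disconnects Ivy from Jon; removing Jon - Nora disconnects Jon from Nora — these are bridges.
That makes 2 bridges.

2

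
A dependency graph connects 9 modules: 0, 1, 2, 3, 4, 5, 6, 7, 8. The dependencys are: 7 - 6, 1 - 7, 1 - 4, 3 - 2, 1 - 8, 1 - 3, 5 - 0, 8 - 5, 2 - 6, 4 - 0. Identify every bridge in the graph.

none

The edges on the cycle 1-3-2-6-7-1 are not bridges since each lies on that cycle.
Every edge lies on some cycle, so there are no bridges.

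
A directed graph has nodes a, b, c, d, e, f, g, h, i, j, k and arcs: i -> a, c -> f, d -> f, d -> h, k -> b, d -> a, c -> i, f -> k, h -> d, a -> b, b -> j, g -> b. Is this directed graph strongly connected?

There is no directed path from g to i, so the graph is not strongly connected.

No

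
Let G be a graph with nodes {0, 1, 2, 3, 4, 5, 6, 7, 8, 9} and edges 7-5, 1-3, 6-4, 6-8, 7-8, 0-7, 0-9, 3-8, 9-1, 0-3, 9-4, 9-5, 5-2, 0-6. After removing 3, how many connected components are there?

With 3 gone, the remaining components are: {0, 1, 2, 4, 5, 6, 7, 8, 9}.
That is 1 component.

1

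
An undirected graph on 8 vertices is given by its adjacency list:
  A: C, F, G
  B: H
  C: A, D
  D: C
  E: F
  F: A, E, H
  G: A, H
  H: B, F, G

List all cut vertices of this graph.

Removing A increases the component count from 1 to 2, so A is a cut vertex.
Removing C increases the component count from 1 to 2, so C is a cut vertex.
Removing F increases the component count from 1 to 2, so F is a cut vertex.
Likewise H is a cut vertex.
By contrast removing E leaves 1 component; it is not a cut vertex. No other vertex is a cut vertex either.

A, C, F, H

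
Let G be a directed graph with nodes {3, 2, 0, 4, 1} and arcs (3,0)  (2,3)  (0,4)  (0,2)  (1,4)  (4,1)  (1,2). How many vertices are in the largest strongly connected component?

{0, 1, 2, 3, 4} are all mutually reachable — one SCC of size 5.
The largest has 5 vertices.

5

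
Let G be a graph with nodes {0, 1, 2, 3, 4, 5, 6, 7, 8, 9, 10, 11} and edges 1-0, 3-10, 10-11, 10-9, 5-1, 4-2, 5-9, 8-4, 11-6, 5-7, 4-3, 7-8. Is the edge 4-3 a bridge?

After removing 4-3, the path 4-8-7-5-9-10-3 still connects them, so the edge is not a bridge.

No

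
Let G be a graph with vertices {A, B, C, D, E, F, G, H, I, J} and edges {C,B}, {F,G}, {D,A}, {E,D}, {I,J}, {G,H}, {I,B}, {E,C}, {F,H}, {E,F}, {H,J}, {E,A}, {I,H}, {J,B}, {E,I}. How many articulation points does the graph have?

1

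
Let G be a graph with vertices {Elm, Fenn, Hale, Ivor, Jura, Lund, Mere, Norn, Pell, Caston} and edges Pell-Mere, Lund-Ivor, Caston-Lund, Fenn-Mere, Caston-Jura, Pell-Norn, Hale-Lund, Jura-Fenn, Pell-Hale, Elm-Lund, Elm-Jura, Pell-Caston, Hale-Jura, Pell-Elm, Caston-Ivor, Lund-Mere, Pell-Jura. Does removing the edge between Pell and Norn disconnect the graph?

Yes

Removing Pell-Norn leaves no path between Pell and Norn: the component count goes from 1 to 2. So it is a bridge.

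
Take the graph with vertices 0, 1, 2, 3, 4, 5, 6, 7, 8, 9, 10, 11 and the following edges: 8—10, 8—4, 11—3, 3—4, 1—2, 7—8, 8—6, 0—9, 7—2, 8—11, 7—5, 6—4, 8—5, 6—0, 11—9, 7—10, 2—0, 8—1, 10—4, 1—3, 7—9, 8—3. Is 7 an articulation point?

Deleting 7 leaves 1 component (was 1) (its neighbors 2, 5, 8, 9, 10 remain connected to each other), so 7 is not a cut vertex.

No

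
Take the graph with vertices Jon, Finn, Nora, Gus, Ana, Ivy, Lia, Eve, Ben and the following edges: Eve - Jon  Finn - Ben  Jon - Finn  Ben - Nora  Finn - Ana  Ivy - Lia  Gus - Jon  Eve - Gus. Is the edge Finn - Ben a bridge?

Removing Finn - Ben leaves no path between Finn and Ben: the component count goes from 2 to 3. So it is a bridge.

Yes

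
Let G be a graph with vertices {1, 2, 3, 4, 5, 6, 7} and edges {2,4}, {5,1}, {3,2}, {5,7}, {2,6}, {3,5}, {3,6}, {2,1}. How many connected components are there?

Starting from 1 we can reach 1, 2, 3, 4, 5, 6, 7. That is one component of size 7.
Total: 1 component.

1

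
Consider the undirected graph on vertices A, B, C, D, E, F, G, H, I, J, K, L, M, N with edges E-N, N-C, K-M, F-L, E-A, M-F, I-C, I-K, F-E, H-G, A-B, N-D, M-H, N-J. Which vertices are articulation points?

Removing A increases the component count from 1 to 2, so A is a cut vertex.
Removing E increases the component count from 1 to 2, so E is a cut vertex.
Removing F increases the component count from 1 to 2, so F is a cut vertex.
Likewise H, M, N are cut vertices.
By contrast removing B leaves 1 component; it is not a cut vertex. No other vertex is a cut vertex either.

A, E, F, H, M, N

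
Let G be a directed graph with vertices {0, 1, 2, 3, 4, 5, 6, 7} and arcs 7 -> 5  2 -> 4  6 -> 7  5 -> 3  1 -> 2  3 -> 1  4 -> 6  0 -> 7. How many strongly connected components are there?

2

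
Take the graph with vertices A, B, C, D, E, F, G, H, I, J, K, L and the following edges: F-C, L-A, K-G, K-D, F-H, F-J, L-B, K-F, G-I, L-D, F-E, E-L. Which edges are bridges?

A-L, B-L, C-F, F-H, F-J, G-I, G-K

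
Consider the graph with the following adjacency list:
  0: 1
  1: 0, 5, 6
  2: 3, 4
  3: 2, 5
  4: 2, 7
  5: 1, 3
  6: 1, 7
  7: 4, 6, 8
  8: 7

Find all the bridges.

The edges on the cycle 3-2-4-7-6-1-5-3 are not bridges since each lies on that cycle.
But removing 0-1 disconnects 0 from 1; removing 7-8 disconnects 7 from 8 — these are bridges.

0-1, 7-8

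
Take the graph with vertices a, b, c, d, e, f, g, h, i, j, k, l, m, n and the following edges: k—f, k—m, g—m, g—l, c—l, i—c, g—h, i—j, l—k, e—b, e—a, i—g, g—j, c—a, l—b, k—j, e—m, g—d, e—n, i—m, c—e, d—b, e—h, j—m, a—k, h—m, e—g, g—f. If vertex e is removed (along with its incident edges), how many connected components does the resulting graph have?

2

With e gone, the remaining components are: {n}; {a, b, c, d, f, g, h, i, j, k, l, m}.
That is 2 components.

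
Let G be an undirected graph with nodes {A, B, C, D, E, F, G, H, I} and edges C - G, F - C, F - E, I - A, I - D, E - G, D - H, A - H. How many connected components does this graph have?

B is isolated — a component by itself.
Starting from A we can reach A, D, H, I. That is one component of size 4.
Starting from C we can reach C, E, F, G. That is one component of size 4.
Total: 3 components.

3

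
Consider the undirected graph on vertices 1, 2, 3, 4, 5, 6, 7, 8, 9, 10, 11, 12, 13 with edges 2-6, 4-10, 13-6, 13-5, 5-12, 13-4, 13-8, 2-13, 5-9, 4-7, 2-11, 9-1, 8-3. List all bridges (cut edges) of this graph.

1-9, 10-4, 11-2, 12-5, 13-4, 13-5, 13-8, 3-8, 4-7, 5-9

The edges on the cycle 2-13-6-2 are not bridges since each lies on that cycle.
But removing 13-5 disconnects 13 from 5; removing 1-9 disconnects 1 from 9; removing 7-4 disconnects 7 from 4; removing 2-11 disconnects 2 from 11 — these are bridges.
In total 10 edges are bridges.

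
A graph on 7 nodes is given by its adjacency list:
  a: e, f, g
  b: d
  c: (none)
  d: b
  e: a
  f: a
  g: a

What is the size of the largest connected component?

c is isolated — a component by itself.
Starting from b we can reach b, d. That is one component of size 2.
Starting from a we can reach a, e, f, g. That is one component of size 4.
The largest has 4 vertices.

4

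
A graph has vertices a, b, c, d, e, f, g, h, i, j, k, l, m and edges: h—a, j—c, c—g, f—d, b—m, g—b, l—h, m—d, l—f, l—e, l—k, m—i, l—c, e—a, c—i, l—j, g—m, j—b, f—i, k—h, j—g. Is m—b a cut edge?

After removing m—b, the path m-g-b still connects them, so the edge is not a bridge.

No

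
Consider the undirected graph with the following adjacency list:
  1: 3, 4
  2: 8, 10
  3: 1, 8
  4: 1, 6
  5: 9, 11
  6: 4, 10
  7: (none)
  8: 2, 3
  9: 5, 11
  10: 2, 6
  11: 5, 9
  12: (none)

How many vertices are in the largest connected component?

7

7 is isolated — a component by itself.
12 is isolated — a component by itself.
Starting from 5 we can reach 5, 9, 11. That is one component of size 3.
Starting from 1 we can reach 1, 2, 3, 4, 6, 8, 10. That is one component of size 7.
The largest has 7 vertices.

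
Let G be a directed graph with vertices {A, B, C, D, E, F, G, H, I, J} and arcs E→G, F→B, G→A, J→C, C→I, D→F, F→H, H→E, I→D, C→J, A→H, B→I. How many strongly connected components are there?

3

{B, D, F, I} are all mutually reachable — one SCC of size 4.
{A, E, G, H} are all mutually reachable — one SCC of size 4.
{C, J} are all mutually reachable — one SCC of size 2.
That gives 3 strongly connected components.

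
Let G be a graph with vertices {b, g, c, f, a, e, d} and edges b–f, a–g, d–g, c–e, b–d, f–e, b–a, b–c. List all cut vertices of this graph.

b

Removing b increases the component count from 1 to 2, so b is a cut vertex.
By contrast removing a leaves 1 component; it is not a cut vertex. No other vertex is a cut vertex either.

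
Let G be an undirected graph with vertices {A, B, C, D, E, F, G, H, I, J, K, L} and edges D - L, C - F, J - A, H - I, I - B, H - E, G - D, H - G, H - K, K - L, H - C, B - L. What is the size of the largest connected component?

10

Starting from A we can reach A, J. That is one component of size 2.
Starting from B we can reach B, C, D, E, F, G, H, I, K, L. That is one component of size 10.
The largest has 10 vertices.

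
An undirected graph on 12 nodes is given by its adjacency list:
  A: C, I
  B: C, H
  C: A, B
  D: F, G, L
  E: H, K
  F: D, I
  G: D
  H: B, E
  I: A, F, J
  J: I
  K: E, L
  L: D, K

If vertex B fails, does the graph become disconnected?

No

Deleting B leaves 1 component (was 1) (its neighbors C, H remain connected to each other), so B is not a cut vertex.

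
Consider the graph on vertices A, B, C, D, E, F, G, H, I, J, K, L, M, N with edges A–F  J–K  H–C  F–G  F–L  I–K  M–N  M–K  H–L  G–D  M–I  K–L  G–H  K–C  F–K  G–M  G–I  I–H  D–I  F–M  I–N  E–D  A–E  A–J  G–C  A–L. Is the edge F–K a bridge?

No

After removing F–K, the path F-M-K still connects them, so the edge is not a bridge.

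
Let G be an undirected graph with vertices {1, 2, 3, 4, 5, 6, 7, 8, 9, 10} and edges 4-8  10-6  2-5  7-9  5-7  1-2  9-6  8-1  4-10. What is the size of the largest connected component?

3 is isolated — a component by itself.
Starting from 1 we can reach 1, 2, 4, 5, 6, 7, 8, 9, 10. That is one component of size 9.
The largest has 9 vertices.

9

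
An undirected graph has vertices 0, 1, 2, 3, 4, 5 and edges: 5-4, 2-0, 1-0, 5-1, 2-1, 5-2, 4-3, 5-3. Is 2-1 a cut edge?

After removing 2-1, the path 2-5-1 still connects them, so the edge is not a bridge.

No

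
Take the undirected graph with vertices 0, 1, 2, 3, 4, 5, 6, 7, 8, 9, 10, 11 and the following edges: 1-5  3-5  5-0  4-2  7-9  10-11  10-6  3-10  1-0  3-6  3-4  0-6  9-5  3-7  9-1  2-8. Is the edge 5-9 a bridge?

No

After removing 5-9, the path 5-1-9 still connects them, so the edge is not a bridge.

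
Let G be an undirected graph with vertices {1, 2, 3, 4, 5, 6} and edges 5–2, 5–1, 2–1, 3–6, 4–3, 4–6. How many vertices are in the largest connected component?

3

Starting from 3 we can reach 3, 4, 6. That is one component of size 3.
Starting from 1 we can reach 1, 2, 5. That is one component of size 3.
The largest has 3 vertices.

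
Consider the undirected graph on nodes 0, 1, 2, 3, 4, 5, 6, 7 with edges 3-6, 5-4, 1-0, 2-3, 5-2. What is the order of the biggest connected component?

5

7 is isolated — a component by itself.
Starting from 0 we can reach 0, 1. That is one component of size 2.
Starting from 2 we can reach 2, 3, 4, 5, 6. That is one component of size 5.
The largest has 5 vertices.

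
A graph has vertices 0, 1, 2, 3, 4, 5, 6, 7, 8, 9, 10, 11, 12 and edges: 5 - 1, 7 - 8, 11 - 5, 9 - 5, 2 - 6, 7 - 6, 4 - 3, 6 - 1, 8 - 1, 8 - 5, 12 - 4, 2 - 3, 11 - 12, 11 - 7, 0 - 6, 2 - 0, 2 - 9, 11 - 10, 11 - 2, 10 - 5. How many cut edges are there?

The edges on the cycle 11-12-4-3-2-11 are not bridges since each lies on that cycle.
Every edge lies on some cycle, so there are no bridges.

0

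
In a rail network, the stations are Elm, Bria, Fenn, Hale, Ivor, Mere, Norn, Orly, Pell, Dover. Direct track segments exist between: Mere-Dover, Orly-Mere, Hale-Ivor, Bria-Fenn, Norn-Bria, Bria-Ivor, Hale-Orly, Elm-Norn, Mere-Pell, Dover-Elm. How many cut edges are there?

The edges on the cycle Hale-Orly-Mere-Dover-Elm-Norn-Bria-Ivor-Hale are not bridges since each lies on that cycle.
But removing Pell-Mere disconnects Pell from Mere; removing Fenn-Bria disconnects Fenn from Bria — these are bridges.
That makes 2 bridges.

2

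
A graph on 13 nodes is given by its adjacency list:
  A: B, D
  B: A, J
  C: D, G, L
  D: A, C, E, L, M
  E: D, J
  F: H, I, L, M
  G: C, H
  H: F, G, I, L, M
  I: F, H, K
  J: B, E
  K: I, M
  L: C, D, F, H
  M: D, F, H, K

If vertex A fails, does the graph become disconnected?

Deleting A leaves 1 component (was 1) (its neighbors B, D remain connected to each other), so A is not a cut vertex.

No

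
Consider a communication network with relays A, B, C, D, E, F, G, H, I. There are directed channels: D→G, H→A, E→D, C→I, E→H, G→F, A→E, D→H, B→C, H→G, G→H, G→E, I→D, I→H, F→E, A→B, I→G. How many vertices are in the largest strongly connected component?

9

{A, B, C, D, E, F, G, H, I} are all mutually reachable — one SCC of size 9.
The largest has 9 vertices.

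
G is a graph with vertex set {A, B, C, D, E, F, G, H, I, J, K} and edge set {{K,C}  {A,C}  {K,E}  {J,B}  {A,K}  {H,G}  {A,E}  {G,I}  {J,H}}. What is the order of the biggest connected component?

5

D is isolated — a component by itself.
F is isolated — a component by itself.
Starting from A we can reach A, C, E, K. That is one component of size 4.
Starting from B we can reach B, G, H, I, J. That is one component of size 5.
The largest has 5 vertices.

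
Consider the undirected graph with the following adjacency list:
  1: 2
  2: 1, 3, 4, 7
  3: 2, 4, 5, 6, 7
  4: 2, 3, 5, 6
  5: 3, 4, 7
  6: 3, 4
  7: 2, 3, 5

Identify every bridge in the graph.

1-2

The edges on the cycle 4-2-3-7-5-4 are not bridges since each lies on that cycle.
But removing 1-2 disconnects 1 from 2 — this is a bridge.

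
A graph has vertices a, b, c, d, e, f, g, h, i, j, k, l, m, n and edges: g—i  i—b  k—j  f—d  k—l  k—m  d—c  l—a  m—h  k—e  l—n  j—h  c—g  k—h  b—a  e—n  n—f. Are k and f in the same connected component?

From k we can reach a, b, c, d, e, f, g, h, i, j, k, l, m, n, which includes f.

Yes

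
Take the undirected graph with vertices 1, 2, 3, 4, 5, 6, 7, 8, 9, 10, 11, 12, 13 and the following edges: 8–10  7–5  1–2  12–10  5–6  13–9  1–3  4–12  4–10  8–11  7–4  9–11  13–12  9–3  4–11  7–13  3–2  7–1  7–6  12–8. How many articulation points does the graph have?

Removing 7 increases the component count from 1 to 2, so 7 is a cut vertex.
By contrast removing 2 leaves 1 component; it is not a cut vertex. No other vertex is a cut vertex either.

1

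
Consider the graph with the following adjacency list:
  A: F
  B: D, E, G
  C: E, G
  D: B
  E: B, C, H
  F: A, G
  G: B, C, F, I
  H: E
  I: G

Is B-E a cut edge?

After removing B-E, the path B-G-C-E still connects them, so the edge is not a bridge.

No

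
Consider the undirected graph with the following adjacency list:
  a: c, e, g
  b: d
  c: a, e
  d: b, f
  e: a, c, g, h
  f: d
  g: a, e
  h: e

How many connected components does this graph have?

2

Starting from b we can reach b, d, f. That is one component of size 3.
Starting from a we can reach a, c, e, g, h. That is one component of size 5.
Total: 2 components.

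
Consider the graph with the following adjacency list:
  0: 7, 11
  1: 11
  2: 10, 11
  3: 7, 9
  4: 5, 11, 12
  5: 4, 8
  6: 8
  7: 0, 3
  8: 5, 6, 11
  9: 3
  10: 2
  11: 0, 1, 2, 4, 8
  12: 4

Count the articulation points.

Removing 0 increases the component count from 1 to 2, so 0 is a cut vertex.
Removing 2 increases the component count from 1 to 2, so 2 is a cut vertex.
Removing 3 increases the component count from 1 to 2, so 3 is a cut vertex.
Likewise 4, 7, 8, 11 are cut vertices.
By contrast removing 1 leaves 1 component; it is not a cut vertex. No other vertex is a cut vertex either.

7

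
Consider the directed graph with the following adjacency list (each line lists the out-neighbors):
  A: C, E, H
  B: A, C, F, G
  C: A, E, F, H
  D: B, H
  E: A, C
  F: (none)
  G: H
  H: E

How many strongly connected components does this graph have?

5

{A, C, E, H} are all mutually reachable — one SCC of size 4.
{G} is an SCC by itself.
{B} is an SCC by itself.
{F} is an SCC by itself.
{D} is an SCC by itself.
That gives 5 strongly connected components.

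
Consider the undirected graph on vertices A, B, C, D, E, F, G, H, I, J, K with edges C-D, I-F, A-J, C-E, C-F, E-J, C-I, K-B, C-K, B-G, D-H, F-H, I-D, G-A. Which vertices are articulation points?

Removing C increases the component count from 1 to 2, so C is a cut vertex.
By contrast removing D leaves 1 component; it is not a cut vertex. No other vertex is a cut vertex either.

C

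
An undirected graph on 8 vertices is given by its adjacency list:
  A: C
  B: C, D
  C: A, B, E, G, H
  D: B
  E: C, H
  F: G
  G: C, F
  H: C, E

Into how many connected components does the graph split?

Starting from A we can reach A, B, C, D, E, F, G, H. That is one component of size 8.
Total: 1 component.

1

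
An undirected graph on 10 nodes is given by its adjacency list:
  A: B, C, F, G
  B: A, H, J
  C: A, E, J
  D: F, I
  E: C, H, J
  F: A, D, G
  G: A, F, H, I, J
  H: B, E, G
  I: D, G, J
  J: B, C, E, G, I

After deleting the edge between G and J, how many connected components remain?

G and J are still connected via G-I-J, so the component count stays at 1.

1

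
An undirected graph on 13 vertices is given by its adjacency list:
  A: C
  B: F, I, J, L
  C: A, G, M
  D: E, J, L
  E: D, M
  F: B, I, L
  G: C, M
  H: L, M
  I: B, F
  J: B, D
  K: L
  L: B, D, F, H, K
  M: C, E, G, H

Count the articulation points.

Removing C increases the component count from 1 to 2, so C is a cut vertex.
Removing L increases the component count from 1 to 2, so L is a cut vertex.
Removing M increases the component count from 1 to 2, so M is a cut vertex.
By contrast removing F leaves 1 component; it is not a cut vertex. No other vertex is a cut vertex either.

3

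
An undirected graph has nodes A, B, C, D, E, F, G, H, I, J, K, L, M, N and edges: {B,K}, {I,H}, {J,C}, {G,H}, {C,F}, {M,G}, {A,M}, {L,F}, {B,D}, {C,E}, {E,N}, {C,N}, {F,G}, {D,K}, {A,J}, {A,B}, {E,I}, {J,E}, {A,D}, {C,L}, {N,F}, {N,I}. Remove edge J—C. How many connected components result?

1

J and C are still connected via J-E-C, so the component count stays at 1.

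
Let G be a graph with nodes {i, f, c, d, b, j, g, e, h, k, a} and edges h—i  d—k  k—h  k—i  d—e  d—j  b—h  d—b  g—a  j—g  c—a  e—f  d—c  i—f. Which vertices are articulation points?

d

Removing d increases the component count from 1 to 2, so d is a cut vertex.
By contrast removing j leaves 1 component; it is not a cut vertex. No other vertex is a cut vertex either.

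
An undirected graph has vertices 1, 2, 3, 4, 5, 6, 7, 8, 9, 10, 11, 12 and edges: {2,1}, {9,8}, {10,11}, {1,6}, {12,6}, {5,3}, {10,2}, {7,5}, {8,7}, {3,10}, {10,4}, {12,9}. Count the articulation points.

Removing 10 increases the component count from 1 to 3, so 10 is a cut vertex.
By contrast removing 3 leaves 1 component; it is not a cut vertex. No other vertex is a cut vertex either.

1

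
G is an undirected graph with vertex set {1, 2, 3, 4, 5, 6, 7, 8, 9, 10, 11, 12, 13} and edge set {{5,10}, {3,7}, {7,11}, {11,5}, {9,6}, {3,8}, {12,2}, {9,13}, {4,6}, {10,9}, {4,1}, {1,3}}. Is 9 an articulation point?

Deleting 9 raises the number of components from 2 to 3, so 9 is a cut vertex.

Yes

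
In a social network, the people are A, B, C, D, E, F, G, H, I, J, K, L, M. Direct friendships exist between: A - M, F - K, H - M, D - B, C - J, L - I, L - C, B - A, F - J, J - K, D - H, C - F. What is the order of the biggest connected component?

E is isolated — a component by itself.
G is isolated — a component by itself.
Starting from A we can reach A, B, D, H, M. That is one component of size 5.
Starting from C we can reach C, F, I, J, K, L. That is one component of size 6.
The largest has 6 vertices.

6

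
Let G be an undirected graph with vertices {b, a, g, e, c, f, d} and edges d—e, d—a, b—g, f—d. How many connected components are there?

c is isolated — a component by itself.
Starting from b we can reach b, g. That is one component of size 2.
Starting from a we can reach a, d, e, f. That is one component of size 4.
Total: 3 components.

3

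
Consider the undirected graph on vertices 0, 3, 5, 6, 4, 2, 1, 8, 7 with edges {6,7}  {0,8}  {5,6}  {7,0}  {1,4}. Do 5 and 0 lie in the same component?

From 5 we can reach 0, 5, 6, 7, 8, which includes 0.

Yes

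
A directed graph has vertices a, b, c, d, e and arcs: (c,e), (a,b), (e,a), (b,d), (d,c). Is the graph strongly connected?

Yes

From d we can reach every vertex (a, b, c, d, e), and every vertex can reach d (a, b, c, d, e). So the whole graph is one strongly connected component.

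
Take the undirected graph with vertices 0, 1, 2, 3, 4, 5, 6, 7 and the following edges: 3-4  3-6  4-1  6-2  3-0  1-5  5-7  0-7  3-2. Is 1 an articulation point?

No

Deleting 1 leaves 1 component (was 1) (its neighbors 4, 5 remain connected to each other), so 1 is not a cut vertex.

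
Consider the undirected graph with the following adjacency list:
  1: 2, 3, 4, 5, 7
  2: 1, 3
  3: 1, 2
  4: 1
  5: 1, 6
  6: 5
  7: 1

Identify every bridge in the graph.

1-4, 1-5, 1-7, 5-6

The edges on the cycle 1-2-3-1 are not bridges since each lies on that cycle.
But removing 5-6 disconnects 5 from 6; removing 1-4 disconnects 1 from 4; removing 1-5 disconnects 1 from 5; removing 1-7 disconnects 1 from 7 — these are bridges.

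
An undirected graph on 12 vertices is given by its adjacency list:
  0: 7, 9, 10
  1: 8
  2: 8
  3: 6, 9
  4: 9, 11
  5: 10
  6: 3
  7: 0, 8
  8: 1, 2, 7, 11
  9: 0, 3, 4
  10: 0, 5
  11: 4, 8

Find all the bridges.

The edges on the cycle 4-11-8-7-0-9-4 are not bridges since each lies on that cycle.
But removing 2-8 disconnects 2 from 8; removing 8-1 disconnects 8 from 1; removing 5-10 disconnects 5 from 10; removing 3-9 disconnects 3 from 9 — these are bridges.
In total 6 edges are bridges.

0-10, 1-8, 10-5, 2-8, 3-6, 3-9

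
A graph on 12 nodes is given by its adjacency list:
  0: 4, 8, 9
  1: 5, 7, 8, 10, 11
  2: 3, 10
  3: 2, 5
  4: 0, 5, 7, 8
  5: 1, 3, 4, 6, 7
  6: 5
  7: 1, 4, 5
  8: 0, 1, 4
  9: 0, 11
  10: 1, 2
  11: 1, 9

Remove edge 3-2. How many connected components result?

3 and 2 are still connected via 3-5-1-10-2, so the component count stays at 1.

1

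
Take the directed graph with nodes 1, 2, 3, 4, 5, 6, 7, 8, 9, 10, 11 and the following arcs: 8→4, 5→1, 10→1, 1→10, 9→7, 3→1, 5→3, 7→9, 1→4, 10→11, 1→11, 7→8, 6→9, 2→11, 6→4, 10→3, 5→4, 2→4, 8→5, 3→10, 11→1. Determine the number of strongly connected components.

{1, 3, 10, 11} are all mutually reachable — one SCC of size 4.
{7, 9} are all mutually reachable — one SCC of size 2.
{5} is an SCC by itself.
{4} is an SCC by itself.
{2} is an SCC by itself.
(and 2 more singleton SCCs)
That gives 7 strongly connected components.

7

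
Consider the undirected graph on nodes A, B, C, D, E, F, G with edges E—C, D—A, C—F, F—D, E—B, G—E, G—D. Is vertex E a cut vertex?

Deleting E raises the number of components from 1 to 2, so E is a cut vertex.

Yes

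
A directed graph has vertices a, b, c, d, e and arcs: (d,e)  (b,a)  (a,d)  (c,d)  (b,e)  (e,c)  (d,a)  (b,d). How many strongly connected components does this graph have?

2

{a, c, d, e} are all mutually reachable — one SCC of size 4.
{b} is an SCC by itself.
That gives 2 strongly connected components.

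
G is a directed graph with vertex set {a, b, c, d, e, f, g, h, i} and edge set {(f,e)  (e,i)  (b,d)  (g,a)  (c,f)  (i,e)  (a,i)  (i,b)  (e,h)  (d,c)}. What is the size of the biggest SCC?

6

{b, c, d, e, f, i} are all mutually reachable — one SCC of size 6.
{a} is an SCC by itself.
{g} is an SCC by itself.
{h} is an SCC by itself.
The largest has 6 vertices.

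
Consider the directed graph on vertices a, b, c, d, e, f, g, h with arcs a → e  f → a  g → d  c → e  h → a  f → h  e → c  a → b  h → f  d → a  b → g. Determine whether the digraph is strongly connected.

There is no directed path from d to f, so the graph is not strongly connected.

No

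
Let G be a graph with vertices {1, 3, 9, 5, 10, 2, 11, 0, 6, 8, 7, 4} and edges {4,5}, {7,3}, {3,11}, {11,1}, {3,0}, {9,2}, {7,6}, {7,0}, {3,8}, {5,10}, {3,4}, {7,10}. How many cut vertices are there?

3

Removing 3 increases the component count from 2 to 4, so 3 is a cut vertex.
Removing 7 increases the component count from 2 to 3, so 7 is a cut vertex.
Removing 11 increases the component count from 2 to 3, so 11 is a cut vertex.
By contrast removing 6 leaves 2 components; it is not a cut vertex. No other vertex is a cut vertex either.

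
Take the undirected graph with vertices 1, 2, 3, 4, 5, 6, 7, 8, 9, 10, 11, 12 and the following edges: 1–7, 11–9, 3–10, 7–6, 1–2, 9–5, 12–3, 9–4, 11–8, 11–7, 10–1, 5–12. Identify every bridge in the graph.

The edges on the cycle 11-9-5-12-3-10-1-7-11 are not bridges since each lies on that cycle.
But removing 2–1 disconnects 2 from 1; removing 9–4 disconnects 9 from 4; removing 11–8 disconnects 11 from 8; removing 6–7 disconnects 6 from 7 — these are bridges.

1-2, 11-8, 4-9, 6-7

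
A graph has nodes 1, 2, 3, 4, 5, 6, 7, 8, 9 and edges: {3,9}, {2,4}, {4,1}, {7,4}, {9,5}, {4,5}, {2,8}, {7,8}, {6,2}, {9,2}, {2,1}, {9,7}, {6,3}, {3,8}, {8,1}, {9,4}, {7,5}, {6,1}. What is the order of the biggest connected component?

Starting from 1 we can reach 1, 2, 3, 4, 5, 6, 7, 8, 9. That is one component of size 9.
The largest has 9 vertices.

9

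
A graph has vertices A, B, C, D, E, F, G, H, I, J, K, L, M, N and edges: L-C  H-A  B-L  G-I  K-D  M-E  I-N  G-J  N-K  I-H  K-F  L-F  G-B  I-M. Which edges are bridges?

A-H, C-L, D-K, E-M, G-J, H-I, I-M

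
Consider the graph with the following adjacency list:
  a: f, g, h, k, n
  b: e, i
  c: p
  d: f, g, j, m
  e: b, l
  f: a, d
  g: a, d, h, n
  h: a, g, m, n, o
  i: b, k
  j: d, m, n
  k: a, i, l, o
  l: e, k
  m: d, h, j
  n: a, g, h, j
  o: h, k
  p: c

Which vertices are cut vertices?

k

Removing k increases the component count from 2 to 3, so k is a cut vertex.
By contrast removing g leaves 2 components; it is not a cut vertex. No other vertex is a cut vertex either.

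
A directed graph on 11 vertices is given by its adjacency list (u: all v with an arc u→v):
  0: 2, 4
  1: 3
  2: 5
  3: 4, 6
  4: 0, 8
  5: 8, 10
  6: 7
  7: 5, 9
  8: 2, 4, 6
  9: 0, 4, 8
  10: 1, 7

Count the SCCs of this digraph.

{0, 1, 2, 3, 4, 5, 6, 7, 8, 9, 10} are all mutually reachable — one SCC of size 11.
That gives 1 strongly connected component.

1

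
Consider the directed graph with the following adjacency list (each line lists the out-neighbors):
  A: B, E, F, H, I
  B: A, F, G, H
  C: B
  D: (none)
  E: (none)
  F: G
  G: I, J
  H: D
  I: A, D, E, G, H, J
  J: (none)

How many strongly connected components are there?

6

{A, B, F, G, I} are all mutually reachable — one SCC of size 5.
{H} is an SCC by itself.
{C} is an SCC by itself.
{E} is an SCC by itself.
{D} is an SCC by itself.
(and 1 more singleton SCC)
That gives 6 strongly connected components.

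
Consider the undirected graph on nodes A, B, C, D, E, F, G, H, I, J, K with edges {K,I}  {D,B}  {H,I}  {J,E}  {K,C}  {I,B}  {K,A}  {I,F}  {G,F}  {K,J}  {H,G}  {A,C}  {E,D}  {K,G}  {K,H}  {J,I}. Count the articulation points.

1

Removing K increases the component count from 1 to 2, so K is a cut vertex.
By contrast removing G leaves 1 component; it is not a cut vertex. No other vertex is a cut vertex either.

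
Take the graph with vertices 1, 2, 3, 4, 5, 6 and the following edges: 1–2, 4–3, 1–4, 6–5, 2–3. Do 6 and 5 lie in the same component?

Yes

From 6 we can reach 5, 6, which includes 5.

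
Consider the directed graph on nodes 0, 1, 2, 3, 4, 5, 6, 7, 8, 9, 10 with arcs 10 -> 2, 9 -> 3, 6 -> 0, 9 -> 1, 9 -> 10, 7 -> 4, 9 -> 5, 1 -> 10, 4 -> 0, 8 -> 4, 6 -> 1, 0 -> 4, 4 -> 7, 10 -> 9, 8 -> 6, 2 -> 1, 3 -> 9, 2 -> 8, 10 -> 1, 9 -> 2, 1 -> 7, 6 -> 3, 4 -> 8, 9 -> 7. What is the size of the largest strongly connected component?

10

{0, 1, 2, 3, 4, 6, 7, 8, 9, 10} are all mutually reachable — one SCC of size 10.
{5} is an SCC by itself.
The largest has 10 vertices.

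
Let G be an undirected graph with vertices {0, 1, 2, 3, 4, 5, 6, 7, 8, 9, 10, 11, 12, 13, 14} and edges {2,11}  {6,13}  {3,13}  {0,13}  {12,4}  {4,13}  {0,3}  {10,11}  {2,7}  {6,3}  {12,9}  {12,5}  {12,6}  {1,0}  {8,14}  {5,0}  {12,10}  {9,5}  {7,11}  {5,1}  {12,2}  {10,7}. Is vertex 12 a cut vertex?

Deleting 12 raises the number of components from 2 to 3, so 12 is a cut vertex.

Yes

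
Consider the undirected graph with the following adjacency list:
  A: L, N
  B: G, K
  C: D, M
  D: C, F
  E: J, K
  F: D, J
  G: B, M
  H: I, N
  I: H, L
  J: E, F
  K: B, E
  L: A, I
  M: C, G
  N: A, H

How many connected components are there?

Starting from A we can reach A, H, I, L, N. That is one component of size 5.
Starting from B we can reach B, C, D, E, F, G, J, K, M. That is one component of size 9.
Total: 2 components.

2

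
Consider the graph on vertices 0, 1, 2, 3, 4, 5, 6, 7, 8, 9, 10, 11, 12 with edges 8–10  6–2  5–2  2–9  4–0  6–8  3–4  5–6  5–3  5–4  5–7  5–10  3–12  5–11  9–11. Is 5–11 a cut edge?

After removing 5–11, the path 5-2-9-11 still connects them, so the edge is not a bridge.

No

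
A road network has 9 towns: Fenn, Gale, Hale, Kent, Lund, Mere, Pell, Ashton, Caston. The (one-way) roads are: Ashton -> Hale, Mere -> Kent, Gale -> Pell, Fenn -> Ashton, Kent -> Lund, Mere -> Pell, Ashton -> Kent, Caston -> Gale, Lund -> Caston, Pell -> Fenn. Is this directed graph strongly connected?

There is no directed path from Caston to Mere, so the graph is not strongly connected.

No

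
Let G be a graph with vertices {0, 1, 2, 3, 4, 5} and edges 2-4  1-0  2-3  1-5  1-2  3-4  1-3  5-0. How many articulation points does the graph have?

1

Removing 1 increases the component count from 1 to 2, so 1 is a cut vertex.
By contrast removing 3 leaves 1 component; it is not a cut vertex. No other vertex is a cut vertex either.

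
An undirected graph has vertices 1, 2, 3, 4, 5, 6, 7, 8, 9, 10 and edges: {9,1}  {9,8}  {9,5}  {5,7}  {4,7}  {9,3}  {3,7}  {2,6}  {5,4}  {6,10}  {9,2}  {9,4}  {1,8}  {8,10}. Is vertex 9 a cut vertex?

Deleting 9 raises the number of components from 1 to 2, so 9 is a cut vertex.

Yes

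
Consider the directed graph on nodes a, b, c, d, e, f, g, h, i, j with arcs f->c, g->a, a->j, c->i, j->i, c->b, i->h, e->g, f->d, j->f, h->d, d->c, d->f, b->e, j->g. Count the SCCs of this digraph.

{a, b, c, d, e, f, g, h, i, j} are all mutually reachable — one SCC of size 10.
That gives 1 strongly connected component.

1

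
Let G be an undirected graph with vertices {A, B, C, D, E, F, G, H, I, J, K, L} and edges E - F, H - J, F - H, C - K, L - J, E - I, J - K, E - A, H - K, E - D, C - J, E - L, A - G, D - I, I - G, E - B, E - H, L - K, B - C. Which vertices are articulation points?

E

Removing E increases the component count from 1 to 2, so E is a cut vertex.
By contrast removing F leaves 1 component; it is not a cut vertex. No other vertex is a cut vertex either.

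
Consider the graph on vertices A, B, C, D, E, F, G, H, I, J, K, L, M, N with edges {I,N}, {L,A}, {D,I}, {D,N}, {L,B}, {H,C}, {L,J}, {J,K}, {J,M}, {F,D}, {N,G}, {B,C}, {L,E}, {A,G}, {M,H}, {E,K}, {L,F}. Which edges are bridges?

none

The edges on the cycle D-I-N-D are not bridges since each lies on that cycle.
Every edge lies on some cycle, so there are no bridges.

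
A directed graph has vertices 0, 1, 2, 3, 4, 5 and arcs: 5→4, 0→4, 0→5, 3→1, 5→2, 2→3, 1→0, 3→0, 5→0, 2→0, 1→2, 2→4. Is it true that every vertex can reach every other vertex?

No

There is no directed path from 4 to 1, so the graph is not strongly connected.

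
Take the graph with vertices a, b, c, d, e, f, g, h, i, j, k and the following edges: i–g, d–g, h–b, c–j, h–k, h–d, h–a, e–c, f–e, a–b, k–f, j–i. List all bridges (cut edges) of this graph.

none

The edges on the cycle h-a-b-h are not bridges since each lies on that cycle.
Every edge lies on some cycle, so there are no bridges.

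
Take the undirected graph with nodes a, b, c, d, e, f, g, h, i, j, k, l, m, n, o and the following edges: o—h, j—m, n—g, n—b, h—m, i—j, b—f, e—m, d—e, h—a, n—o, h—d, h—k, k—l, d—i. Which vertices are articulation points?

b, h, k, n, o

Removing b increases the component count from 2 to 3, so b is a cut vertex.
Removing h increases the component count from 2 to 5, so h is a cut vertex.
Removing k increases the component count from 2 to 3, so k is a cut vertex.
Likewise n, o are cut vertices.
By contrast removing j leaves 2 components; it is not a cut vertex. No other vertex is a cut vertex either.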